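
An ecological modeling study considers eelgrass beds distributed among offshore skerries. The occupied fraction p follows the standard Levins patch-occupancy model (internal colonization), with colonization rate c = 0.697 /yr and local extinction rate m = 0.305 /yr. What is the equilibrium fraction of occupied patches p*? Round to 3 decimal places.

0.562

Setting dp/dt = 0 and dividing through by p* gives c·(1−p*) = m.
So p* = 1 − m/c = 1 − 0.305/0.697 = 1 − 0.4376 = 0.5624.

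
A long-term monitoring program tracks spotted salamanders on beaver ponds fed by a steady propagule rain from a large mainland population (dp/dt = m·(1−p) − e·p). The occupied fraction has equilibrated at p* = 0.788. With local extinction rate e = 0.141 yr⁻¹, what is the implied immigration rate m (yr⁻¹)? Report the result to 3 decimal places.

0.524

At equilibrium m(1−p*) = e·p*, so m = e·p*/(1−p*).
m = 0.141 × 0.788 / 0.2120 = 0.1111/0.2120 = 0.5241.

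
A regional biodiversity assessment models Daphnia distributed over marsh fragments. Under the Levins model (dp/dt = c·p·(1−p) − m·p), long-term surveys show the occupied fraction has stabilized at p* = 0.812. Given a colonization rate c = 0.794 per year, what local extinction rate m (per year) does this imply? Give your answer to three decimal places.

0.149

At equilibrium c(1−p*) = m.
m = 0.794 × (1 − 0.812) = 0.794 × 0.1880 = 0.1493.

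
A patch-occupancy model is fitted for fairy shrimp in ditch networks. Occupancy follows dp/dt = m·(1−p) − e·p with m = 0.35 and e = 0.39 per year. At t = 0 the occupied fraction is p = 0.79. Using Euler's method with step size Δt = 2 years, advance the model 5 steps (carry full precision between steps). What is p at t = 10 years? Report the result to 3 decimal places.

Update rule: p ← p + [m·(1−p) − e·p]·Δt with Δt = 2.
  1  |  dp/dt·Δt = -0.469200  |  p_1 = 0.320800
  2  |  dp/dt·Δt = +0.225216  |  p_2 = 0.546016
  3  |  dp/dt·Δt = -0.108104  |  p_3 = 0.437912
  4  |  dp/dt·Δt = +0.051890  |  p_4 = 0.489802
  5  |  dp/dt·Δt = -0.024907  |  p_5 = 0.464895

0.465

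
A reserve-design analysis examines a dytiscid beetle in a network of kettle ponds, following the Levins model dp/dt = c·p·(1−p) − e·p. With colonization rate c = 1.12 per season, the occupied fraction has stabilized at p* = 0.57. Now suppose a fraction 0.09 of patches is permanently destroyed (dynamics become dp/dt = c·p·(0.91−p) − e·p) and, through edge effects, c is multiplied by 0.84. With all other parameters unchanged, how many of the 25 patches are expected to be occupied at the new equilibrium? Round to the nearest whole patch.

10

Balance c(1−p*) = e gives e = 1.12×(1 − 0.57000) = 0.48160.
New p* = 0.91 − e/c = 0.91 − 0.48160/0.94080 = 0.39810.
Expected occupied = 25 × 0.39810 = 9.95 ≈ 10.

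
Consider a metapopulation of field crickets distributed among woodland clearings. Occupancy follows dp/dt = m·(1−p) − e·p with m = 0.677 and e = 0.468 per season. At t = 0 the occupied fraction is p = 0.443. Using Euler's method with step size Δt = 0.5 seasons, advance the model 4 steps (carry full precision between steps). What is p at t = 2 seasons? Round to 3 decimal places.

Update rule: p ← p + [m·(1−p) − e·p]·Δt with Δt = 0.5.
p: 0.44300 → 0.52788  (Δp = +0.08488)
p: 0.52788 → 0.56417  (Δp = +0.03629)
p: 0.56417 → 0.57968  (Δp = +0.01551)
p: 0.57968 → 0.58631  (Δp = +0.00663)

0.586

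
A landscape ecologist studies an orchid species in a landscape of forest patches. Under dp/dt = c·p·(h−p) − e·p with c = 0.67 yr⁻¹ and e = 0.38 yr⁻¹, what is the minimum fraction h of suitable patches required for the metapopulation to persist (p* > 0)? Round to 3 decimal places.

p* = h − e/c is positive only when h > e/c.
h_min = e/c = 0.38/0.67 = 0.5672.

0.567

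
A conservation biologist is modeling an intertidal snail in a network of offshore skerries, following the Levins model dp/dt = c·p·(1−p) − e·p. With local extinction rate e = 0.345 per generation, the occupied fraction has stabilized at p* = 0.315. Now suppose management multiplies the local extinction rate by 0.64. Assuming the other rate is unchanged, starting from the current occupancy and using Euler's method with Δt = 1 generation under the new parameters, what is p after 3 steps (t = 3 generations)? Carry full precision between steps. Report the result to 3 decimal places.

Balance c(1−p*) = e gives c = e/(1 − 0.31500) = 0.345/0.68500 = 0.50365.
Starting from p₀ = 0.31500; update p ← p + (dp/dt)·Δt with the new parameters.
  1  |  dp/dt·Δt = +0.039123  |  p_1 = 0.354123
  2  |  dp/dt·Δt = +0.037004  |  p_2 = 0.391127
  3  |  dp/dt·Δt = +0.033582  |  p_3 = 0.424709

0.425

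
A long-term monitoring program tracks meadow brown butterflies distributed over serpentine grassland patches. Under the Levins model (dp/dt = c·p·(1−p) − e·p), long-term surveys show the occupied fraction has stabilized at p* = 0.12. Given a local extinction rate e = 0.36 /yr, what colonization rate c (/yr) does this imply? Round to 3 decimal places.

At equilibrium c(1−p*) = e, so c = e/(1−p*).
c = 0.36/(1 − 0.12) = 0.36/0.8800 = 0.4091.

0.409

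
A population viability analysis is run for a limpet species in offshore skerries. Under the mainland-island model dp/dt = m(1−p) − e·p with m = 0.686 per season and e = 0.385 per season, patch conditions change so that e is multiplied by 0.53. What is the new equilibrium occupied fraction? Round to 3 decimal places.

Before: p* = 0.686/(0.686+0.385) = 0.6405.
After: m = 0.686, e = 0.20405; p* = 0.686/0.8901 = 0.7707.

0.771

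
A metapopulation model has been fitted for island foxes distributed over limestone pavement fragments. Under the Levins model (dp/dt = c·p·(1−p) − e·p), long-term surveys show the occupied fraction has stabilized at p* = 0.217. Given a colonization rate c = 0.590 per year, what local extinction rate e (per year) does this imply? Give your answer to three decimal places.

0.462

At equilibrium c(1−p*) = e.
e = 0.590 × (1 − 0.217) = 0.590 × 0.7830 = 0.4620.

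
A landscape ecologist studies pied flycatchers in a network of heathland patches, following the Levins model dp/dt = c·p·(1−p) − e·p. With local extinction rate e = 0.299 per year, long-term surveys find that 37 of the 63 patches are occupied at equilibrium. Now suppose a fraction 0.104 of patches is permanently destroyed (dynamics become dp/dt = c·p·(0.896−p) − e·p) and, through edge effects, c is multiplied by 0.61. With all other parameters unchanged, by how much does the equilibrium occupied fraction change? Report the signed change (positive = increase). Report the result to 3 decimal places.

-0.368

Observed p* = 37/63 = 0.58730.
Balance c(1−p*) = e gives c = e/(1 − 0.58730) = 0.299/0.41270 = 0.72450.
New p* = 0.896 − e/c = 0.896 − 0.29900/0.44195 = 0.21945.
Δp* = 0.21945 − 0.58730 = -0.36785.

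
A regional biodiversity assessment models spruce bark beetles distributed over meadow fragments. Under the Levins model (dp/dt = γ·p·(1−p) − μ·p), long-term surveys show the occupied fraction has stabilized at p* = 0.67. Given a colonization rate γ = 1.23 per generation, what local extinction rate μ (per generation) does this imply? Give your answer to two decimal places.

0.41

At equilibrium γ(1−p*) = μ.
μ = 1.23 × (1 − 0.67) = 1.23 × 0.3300 = 0.4059.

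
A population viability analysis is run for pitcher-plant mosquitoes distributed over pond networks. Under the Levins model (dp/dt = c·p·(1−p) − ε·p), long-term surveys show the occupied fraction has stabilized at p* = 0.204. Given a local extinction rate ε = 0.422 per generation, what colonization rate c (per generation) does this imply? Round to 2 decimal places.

0.53

At equilibrium c(1−p*) = ε, so c = ε/(1−p*).
c = 0.422/(1 − 0.204) = 0.422/0.7960 = 0.5302.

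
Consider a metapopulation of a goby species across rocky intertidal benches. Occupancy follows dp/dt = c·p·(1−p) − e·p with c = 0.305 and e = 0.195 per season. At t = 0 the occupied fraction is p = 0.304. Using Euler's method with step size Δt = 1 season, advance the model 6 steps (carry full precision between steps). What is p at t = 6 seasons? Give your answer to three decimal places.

Update rule: p ← p + [c·p·(1−p) − e·p]·Δt with Δt = 1.
t = 1: p = 0.30400 + (+0.00525) = 0.30925
t = 2: p = 0.30925 + (+0.00485) = 0.31410
t = 3: p = 0.31410 + (+0.00446) = 0.31856
t = 4: p = 0.31856 + (+0.00409) = 0.32265
t = 5: p = 0.32265 + (+0.00374) = 0.32639
t = 6: p = 0.32639 + (+0.00341) = 0.32980

0.330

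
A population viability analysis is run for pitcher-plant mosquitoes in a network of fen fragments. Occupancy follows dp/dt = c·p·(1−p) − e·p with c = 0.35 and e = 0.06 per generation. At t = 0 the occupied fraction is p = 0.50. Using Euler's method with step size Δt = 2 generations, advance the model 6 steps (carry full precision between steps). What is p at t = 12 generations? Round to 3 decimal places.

0.823

Update rule: p ← p + [c·p·(1−p) − e·p]·Δt with Δt = 2.
p: 0.50000 → 0.61500  (Δp = +0.11500)
p: 0.61500 → 0.70694  (Δp = +0.09194)
p: 0.70694 → 0.76713  (Δp = +0.06019)
p: 0.76713 → 0.80012  (Δp = +0.03299)
p: 0.80012 → 0.81606  (Δp = +0.01593)
p: 0.81606 → 0.82321  (Δp = +0.00715)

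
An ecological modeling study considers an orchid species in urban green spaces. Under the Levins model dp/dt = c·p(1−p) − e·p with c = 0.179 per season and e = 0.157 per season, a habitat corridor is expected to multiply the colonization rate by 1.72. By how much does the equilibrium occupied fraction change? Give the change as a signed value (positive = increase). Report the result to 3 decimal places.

Before: p* = 1 − 0.157/0.179 = 0.1229.
After the change, c = 0.30788, e = 0.157, so p* = 1 − 0.157/0.30788 = 0.4901.
Δp* = 0.4901 − 0.1229 = +0.3672.

0.367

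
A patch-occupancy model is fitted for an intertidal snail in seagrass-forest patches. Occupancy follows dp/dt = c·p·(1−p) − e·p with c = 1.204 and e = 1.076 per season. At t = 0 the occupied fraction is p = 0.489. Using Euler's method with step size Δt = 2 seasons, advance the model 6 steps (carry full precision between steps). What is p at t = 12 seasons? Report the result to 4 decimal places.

Update rule: p ← p + [c·p·(1−p) − e·p]·Δt with Δt = 2.
p: 0.48900 → 0.03838  (Δp = -0.45062)
p: 0.03838 → 0.04466  (Δp = +0.00628)
p: 0.04466 → 0.05129  (Δp = +0.00663)
p: 0.05129 → 0.05808  (Δp = +0.00680)
p: 0.05808 → 0.06483  (Δp = +0.00675)
p: 0.06483 → 0.07131  (Δp = +0.00648)

0.0713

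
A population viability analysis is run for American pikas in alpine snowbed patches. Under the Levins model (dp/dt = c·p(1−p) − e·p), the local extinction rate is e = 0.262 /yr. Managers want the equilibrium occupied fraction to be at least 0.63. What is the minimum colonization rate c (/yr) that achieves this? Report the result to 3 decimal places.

p* = 1 − e/c ≥ 0.63 requires e/c ≤ 0.3700, i.e. c ≥ e/0.3700.
c_min = 0.262/0.3700 = 0.7081.

0.708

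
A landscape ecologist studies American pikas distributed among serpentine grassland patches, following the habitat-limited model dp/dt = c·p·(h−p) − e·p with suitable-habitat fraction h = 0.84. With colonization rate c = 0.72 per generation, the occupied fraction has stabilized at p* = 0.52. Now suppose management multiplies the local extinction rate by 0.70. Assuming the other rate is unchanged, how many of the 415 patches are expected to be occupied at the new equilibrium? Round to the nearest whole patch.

256

Balance c(h−p*) = e gives e = 0.72×(0.84 − 0.52000) = 0.23040.
New p* = 0.84 − e/c = 0.84 − 0.16128/0.72000 = 0.61600.
Expected occupied = 415 × 0.61600 = 255.64 ≈ 256.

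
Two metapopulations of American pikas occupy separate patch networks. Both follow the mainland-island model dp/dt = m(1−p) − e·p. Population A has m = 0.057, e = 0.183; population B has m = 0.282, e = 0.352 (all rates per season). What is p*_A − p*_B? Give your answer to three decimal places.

-0.207

A: p*_A = m/(m+e) = 0.057/0.2400 = 0.2375.
B: p*_B = 0.282/0.6340 = 0.4448.
p*_A − p*_B = 0.2375 − 0.4448 = -0.2073.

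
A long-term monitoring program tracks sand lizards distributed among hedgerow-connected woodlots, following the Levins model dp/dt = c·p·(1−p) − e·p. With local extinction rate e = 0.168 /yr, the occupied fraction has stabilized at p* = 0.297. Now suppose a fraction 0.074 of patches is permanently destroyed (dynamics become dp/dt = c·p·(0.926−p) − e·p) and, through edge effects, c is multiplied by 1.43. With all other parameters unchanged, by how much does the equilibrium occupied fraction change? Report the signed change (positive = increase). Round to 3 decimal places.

Balance c(1−p*) = e gives c = e/(1 − 0.29700) = 0.168/0.70300 = 0.23898.
New p* = 0.926 − e/c = 0.926 − 0.16800/0.34174 = 0.43440.
Δp* = 0.43440 − 0.29700 = +0.13740.

0.137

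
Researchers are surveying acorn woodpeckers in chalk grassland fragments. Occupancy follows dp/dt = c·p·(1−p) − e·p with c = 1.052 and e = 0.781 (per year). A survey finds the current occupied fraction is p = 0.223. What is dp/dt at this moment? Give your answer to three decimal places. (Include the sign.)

0.008

Colonization term: c·p·(1−p) = 1.052×0.223×0.7770 = 0.18228.
Extinction term: e·p = 0.17416.
dp/dt = 0.18228 − 0.17416 = 0.00812.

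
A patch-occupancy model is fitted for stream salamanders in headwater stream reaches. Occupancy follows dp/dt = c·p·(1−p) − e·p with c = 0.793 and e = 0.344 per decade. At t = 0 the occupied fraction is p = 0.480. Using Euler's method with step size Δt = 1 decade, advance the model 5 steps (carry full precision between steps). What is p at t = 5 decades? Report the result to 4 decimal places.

Update rule: p ← p + [c·p·(1−p) − e·p]·Δt with Δt = 1.
t = 1: p = 0.48000 + (+0.03281) = 0.51281
t = 2: p = 0.51281 + (+0.02171) = 0.53453
t = 3: p = 0.53453 + (+0.01343) = 0.54795
t = 4: p = 0.54795 + (+0.00793) = 0.55588
t = 5: p = 0.55588 + (+0.00455) = 0.56043

0.5604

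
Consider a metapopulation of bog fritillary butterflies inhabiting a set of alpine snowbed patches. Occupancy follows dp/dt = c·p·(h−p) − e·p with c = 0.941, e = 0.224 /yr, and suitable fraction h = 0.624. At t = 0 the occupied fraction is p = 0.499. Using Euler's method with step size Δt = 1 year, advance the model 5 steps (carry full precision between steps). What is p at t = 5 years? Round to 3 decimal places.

Update rule: p ← p + [c·p·(h−p) − e·p]·Δt with Δt = 1.
  1  |  dp/dt·Δt = -0.053081  |  p_1 = 0.445919
  2  |  dp/dt·Δt = -0.025161  |  p_2 = 0.420758
  3  |  dp/dt·Δt = -0.013779  |  p_3 = 0.406978
  4  |  dp/dt·Δt = -0.008051  |  p_4 = 0.398927
  5  |  dp/dt·Δt = -0.004869  |  p_5 = 0.394058

0.394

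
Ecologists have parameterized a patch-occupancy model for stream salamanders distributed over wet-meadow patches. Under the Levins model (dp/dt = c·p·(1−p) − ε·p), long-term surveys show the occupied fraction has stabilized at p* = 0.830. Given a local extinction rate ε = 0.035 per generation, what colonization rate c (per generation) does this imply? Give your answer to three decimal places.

At equilibrium c(1−p*) = ε, so c = ε/(1−p*).
c = 0.035/(1 − 0.830) = 0.035/0.1700 = 0.2059.

0.206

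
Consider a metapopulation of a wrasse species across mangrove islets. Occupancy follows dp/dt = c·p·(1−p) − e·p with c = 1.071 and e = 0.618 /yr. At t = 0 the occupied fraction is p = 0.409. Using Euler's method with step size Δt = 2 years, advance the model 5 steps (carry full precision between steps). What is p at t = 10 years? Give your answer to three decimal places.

0.423

Update rule: p ← p + [c·p·(1−p) − e·p]·Δt with Δt = 2.
p: 0.40900 → 0.42124  (Δp = +0.01224)
p: 0.42124 → 0.42280  (Δp = +0.00156)
p: 0.42280 → 0.42295  (Δp = +0.00015)
p: 0.42295 → 0.42297  (Δp = +0.00001)
p: 0.42297 → 0.42297  (Δp = +0.00000)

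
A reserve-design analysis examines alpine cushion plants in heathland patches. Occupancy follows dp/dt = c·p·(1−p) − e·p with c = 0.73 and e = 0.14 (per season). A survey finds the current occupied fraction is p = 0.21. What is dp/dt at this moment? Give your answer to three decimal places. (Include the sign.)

0.092

Colonization term: c·p·(1−p) = 0.73×0.21×0.7900 = 0.12111.
Extinction term: e·p = 0.02940.
dp/dt = 0.12111 − 0.02940 = 0.09171.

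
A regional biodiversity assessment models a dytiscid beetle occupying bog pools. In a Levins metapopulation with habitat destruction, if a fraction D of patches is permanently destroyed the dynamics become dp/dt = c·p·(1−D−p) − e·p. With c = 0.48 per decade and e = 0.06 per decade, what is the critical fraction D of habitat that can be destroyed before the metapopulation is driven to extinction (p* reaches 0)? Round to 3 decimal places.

The nontrivial equilibrium is p* = (1−D) − e/c; extinction occurs when this hits zero.
So D_crit = 1 − e/c = 1 − 0.06/0.48 = 1 − 0.1250 = 0.8750.
Note this equals the original equilibrium occupancy — the Levins extinction-debt result.

0.875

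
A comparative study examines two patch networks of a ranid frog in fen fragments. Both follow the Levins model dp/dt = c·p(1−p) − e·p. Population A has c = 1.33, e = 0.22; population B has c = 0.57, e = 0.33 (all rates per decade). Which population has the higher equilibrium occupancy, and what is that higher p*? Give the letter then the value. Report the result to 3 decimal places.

A, 0.835

A: p*_A = 1 − 0.22/1.33 = 0.8346.
B: p*_B = 1 − 0.33/0.57 = 0.4211.
A is higher at 0.8346.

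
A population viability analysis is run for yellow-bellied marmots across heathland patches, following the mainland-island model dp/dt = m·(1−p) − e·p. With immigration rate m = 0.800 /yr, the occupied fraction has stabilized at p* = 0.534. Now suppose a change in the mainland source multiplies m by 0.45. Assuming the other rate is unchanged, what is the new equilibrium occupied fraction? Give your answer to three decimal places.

0.340

Balance m(1−p*) = e·p* gives e = m(1−p*)/p* = 0.800×0.46600/0.53400 = 0.69813.
New p* = m/(m+e) = 0.36000/(0.36000+0.69813) = 0.34022.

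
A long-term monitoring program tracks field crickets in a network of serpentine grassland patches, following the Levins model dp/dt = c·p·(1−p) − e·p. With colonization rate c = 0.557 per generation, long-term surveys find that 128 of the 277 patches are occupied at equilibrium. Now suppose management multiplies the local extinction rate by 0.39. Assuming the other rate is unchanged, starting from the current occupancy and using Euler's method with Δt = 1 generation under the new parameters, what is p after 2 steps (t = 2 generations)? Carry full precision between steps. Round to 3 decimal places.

0.621

Observed p* = 128/277 = 0.46209.
Balance c(1−p*) = e gives e = 0.557×(1 − 0.46209) = 0.29961.
Starting from p₀ = 0.46209; update p ← p + (dp/dt)·Δt with the new parameters.
step 1: Δp = +0.08445, p = 0.54655
step 2: Δp = +0.07418, p = 0.62073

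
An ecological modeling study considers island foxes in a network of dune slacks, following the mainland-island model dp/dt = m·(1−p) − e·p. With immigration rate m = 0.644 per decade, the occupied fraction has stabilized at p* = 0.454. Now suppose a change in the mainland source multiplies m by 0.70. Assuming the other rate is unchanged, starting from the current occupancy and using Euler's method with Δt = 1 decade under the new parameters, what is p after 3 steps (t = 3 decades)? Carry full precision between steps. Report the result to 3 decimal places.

Balance m(1−p*) = e·p* gives e = m(1−p*)/p* = 0.644×0.54600/0.45400 = 0.77450.
Starting from p₀ = 0.45400; update p ← p + (dp/dt)·Δt with the new parameters.
step 1: Δp = -0.10549, p = 0.34851
step 2: Δp = +0.02377, p = 0.37228
step 3: Δp = -0.00535, p = 0.36692

0.367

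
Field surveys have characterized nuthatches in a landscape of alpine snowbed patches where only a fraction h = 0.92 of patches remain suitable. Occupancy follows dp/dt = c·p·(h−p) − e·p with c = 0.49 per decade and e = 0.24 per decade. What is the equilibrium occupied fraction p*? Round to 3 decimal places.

0.430

Setting dp/dt = 0 and dividing by p* gives c·(h−p*) = e.
So p* = h − e/c = 0.92 − 0.24/0.49 = 0.92 − 0.4898 = 0.4302.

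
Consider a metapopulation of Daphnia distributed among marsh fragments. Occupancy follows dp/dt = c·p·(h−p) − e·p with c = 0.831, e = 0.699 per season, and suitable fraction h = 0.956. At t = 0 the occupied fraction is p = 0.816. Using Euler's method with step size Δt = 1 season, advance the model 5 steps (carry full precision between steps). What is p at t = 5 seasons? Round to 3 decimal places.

0.197

Update rule: p ← p + [c·p·(h−p) − e·p]·Δt with Δt = 1.
  1  |  dp/dt·Δt = -0.475451  |  p_1 = 0.340549
  2  |  dp/dt·Δt = -0.063874  |  p_2 = 0.276676
  3  |  dp/dt·Δt = -0.037208  |  p_3 = 0.239468
  4  |  dp/dt·Δt = -0.024800  |  p_4 = 0.214668
  5  |  dp/dt·Δt = -0.017807  |  p_5 = 0.196861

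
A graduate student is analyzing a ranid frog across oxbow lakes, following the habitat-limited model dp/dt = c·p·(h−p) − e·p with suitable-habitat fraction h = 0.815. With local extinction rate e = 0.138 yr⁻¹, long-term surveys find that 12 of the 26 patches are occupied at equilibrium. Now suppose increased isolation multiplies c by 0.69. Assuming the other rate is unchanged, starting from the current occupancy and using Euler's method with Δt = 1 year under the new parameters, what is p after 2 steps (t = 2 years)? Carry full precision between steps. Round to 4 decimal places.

Observed p* = 12/26 = 0.46154.
Balance c(h−p*) = e gives c = e/(0.815 − 0.46154) = 0.138/0.35346 = 0.39042.
Starting from p₀ = 0.46154; update p ← p + (dp/dt)·Δt with the new parameters.
t = 1: p = 0.46154 + (-0.01974) = 0.44179
t = 2: p = 0.44179 + (-0.01655) = 0.42524

0.4252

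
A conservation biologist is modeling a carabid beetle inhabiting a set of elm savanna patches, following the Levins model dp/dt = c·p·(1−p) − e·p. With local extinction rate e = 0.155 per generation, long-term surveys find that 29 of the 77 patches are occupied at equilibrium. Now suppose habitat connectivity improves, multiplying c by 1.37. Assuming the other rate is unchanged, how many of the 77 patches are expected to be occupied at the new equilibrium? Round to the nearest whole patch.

42

Observed p* = 29/77 = 0.37662.
Balance c(1−p*) = e gives c = e/(1 − 0.37662) = 0.155/0.62338 = 0.24864.
New p* = 1 − e/c = 1 − 0.15500/0.34064 = 0.54497.
Expected occupied = 77 × 0.54497 = 41.96 ≈ 42.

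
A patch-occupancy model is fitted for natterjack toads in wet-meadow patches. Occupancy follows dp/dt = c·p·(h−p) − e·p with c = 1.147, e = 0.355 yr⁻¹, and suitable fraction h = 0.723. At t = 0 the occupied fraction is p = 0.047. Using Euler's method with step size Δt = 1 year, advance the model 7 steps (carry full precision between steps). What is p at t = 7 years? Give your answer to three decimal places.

Update rule: p ← p + [c·p·(h−p) − e·p]·Δt with Δt = 1.
t = 1: p = 0.04700 + (+0.01976) = 0.06676
t = 2: p = 0.06676 + (+0.02655) = 0.09331
t = 3: p = 0.09331 + (+0.03427) = 0.12758
t = 4: p = 0.12758 + (+0.04184) = 0.16941
t = 5: p = 0.16941 + (+0.04743) = 0.21684
t = 6: p = 0.21684 + (+0.04891) = 0.26576
t = 7: p = 0.26576 + (+0.04503) = 0.31079

0.311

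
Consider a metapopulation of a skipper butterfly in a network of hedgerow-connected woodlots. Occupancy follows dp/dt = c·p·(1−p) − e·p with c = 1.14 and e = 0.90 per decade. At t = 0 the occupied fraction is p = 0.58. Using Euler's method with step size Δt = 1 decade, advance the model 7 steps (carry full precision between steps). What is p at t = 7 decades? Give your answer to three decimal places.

Update rule: p ← p + [c·p·(1−p) − e·p]·Δt with Δt = 1.
t = 1: p = 0.58000 + (-0.24430) = 0.33570
t = 2: p = 0.33570 + (-0.04791) = 0.28780
t = 3: p = 0.28780 + (-0.02535) = 0.26245
t = 4: p = 0.26245 + (-0.01553) = 0.24691
t = 5: p = 0.24691 + (-0.01024) = 0.23667
t = 6: p = 0.23667 + (-0.00705) = 0.22962
t = 7: p = 0.22962 + (-0.00500) = 0.22462

0.225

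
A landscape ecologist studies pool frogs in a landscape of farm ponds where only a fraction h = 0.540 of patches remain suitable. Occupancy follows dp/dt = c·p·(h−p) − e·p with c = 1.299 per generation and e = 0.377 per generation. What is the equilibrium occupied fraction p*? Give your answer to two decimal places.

0.25

Setting dp/dt = 0 and dividing by p* gives c·(h−p*) = e.
So p* = h − e/c = 0.540 − 0.377/1.299 = 0.540 − 0.2902 = 0.2498.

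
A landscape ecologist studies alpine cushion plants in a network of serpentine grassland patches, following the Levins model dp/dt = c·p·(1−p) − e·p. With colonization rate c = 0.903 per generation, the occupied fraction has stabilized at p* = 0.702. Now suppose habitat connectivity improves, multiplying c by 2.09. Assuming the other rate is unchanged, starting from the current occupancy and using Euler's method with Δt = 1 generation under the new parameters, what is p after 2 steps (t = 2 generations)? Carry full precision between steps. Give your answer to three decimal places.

0.821

Balance c(1−p*) = e gives e = 0.903×(1 − 0.70200) = 0.26909.
Starting from p₀ = 0.70200; update p ← p + (dp/dt)·Δt with the new parameters.
p: 0.70200 → 0.90791  (Δp = +0.20591)
p: 0.90791 → 0.82139  (Δp = -0.08651)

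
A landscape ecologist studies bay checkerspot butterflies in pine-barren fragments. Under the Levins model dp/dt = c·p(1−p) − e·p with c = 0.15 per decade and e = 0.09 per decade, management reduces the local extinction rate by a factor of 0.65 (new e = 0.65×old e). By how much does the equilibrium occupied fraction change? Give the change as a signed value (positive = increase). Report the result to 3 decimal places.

Before: p* = 1 − 0.09/0.15 = 0.4000.
After the change, c = 0.15, e = 0.0585, so p* = 1 − 0.0585/0.15 = 0.6100.
Δp* = 0.6100 − 0.4000 = +0.2100.

0.210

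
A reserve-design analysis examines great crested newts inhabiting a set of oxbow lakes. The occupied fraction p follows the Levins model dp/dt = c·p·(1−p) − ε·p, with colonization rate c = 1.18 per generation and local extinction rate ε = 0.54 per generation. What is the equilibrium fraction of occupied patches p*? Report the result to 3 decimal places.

Setting dp/dt = 0 and dividing through by p* gives c·(1−p*) = ε.
So p* = 1 − ε/c = 1 − 0.54/1.18 = 1 − 0.4576 = 0.5424.

0.542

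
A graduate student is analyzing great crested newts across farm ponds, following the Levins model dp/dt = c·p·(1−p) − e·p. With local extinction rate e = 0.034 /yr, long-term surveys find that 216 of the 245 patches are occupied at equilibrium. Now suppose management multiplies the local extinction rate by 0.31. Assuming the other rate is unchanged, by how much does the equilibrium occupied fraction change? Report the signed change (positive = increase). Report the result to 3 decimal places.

0.082

Observed p* = 216/245 = 0.88163.
Balance c(1−p*) = e gives c = e/(1 − 0.88163) = 0.034/0.11837 = 0.28723.
New p* = 1 − e/c = 1 − 0.01054/0.28723 = 0.96330.
Δp* = 0.96330 − 0.88163 = +0.08167.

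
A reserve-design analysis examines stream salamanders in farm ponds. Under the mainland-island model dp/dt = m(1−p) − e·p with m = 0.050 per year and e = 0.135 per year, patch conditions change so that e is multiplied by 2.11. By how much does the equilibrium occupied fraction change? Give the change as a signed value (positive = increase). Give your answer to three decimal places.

-0.121

Before: p* = 0.050/(0.050+0.135) = 0.2703.
After: m = 0.05, e = 0.28485; p* = 0.05/0.3348 = 0.1493.
Δp* = 0.1493 − 0.2703 = -0.1209.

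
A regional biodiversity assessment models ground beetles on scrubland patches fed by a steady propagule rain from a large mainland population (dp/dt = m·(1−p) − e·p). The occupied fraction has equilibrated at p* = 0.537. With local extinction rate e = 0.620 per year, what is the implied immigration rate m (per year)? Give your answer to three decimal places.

At equilibrium m(1−p*) = e·p*, so m = e·p*/(1−p*).
m = 0.620 × 0.537 / 0.4630 = 0.3329/0.4630 = 0.7191.

0.719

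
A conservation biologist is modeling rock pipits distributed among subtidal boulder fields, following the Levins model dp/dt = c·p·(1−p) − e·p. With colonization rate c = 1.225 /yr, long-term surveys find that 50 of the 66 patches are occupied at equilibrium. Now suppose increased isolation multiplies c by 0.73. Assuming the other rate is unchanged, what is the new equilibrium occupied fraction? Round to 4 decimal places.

0.6679

Observed p* = 50/66 = 0.75758.
Balance c(1−p*) = e gives e = 1.225×(1 − 0.75758) = 0.29696.
New p* = 1 − e/c = 1 − 0.29696/0.89425 = 0.66792.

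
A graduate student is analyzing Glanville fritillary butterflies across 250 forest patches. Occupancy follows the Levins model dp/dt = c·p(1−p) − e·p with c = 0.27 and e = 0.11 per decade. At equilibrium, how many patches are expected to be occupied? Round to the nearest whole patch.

p* = 1 − e/c = 1 − 0.11/0.27 = 0.5926.
Expected occupied patches = N × p* = 250 × 0.5926 = 148.15 ≈ 148.

148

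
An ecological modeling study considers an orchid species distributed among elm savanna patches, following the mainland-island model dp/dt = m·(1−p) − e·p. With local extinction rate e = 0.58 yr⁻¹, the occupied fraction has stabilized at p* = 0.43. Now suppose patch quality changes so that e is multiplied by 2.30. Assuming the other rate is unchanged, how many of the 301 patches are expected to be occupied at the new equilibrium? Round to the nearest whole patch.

74

Balance m(1−p*) = e·p* gives m = e·p*/(1−p*) = 0.58×0.43000/0.57000 = 0.43754.
New p* = m/(m+e) = 0.43754/(0.43754+1.33400) = 0.24698.
Expected occupied = 301 × 0.24698 = 74.34 ≈ 74.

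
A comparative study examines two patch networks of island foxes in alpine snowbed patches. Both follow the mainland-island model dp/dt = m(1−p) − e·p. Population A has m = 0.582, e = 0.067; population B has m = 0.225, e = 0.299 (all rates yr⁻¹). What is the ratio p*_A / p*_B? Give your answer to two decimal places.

A: p*_A = m/(m+e) = 0.582/0.6490 = 0.8968.
B: p*_B = 0.225/0.5240 = 0.4294.
p*_A / p*_B = 0.8968/0.4294 = 2.0885.

2.09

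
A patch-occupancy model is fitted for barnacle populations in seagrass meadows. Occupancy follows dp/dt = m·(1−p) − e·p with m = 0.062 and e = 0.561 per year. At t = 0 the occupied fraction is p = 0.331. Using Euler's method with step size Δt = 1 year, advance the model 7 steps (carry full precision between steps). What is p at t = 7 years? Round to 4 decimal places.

Update rule: p ← p + [m·(1−p) − e·p]·Δt with Δt = 1.
t = 1: p = 0.33100 + (-0.14421) = 0.18679
t = 2: p = 0.18679 + (-0.05437) = 0.13242
t = 3: p = 0.13242 + (-0.02050) = 0.11192
t = 4: p = 0.11192 + (-0.00773) = 0.10419
t = 5: p = 0.10419 + (-0.00291) = 0.10128
t = 6: p = 0.10128 + (-0.00110) = 0.10018
t = 7: p = 0.10018 + (-0.00041) = 0.09977

0.0998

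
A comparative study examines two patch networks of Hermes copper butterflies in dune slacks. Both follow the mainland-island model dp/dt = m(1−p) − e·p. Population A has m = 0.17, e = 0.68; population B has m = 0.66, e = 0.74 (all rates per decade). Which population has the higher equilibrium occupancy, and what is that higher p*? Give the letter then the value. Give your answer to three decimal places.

A: p*_A = m/(m+e) = 0.17/0.8500 = 0.2000.
B: p*_B = 0.66/1.4000 = 0.4714.
B is higher at 0.4714.

B, 0.471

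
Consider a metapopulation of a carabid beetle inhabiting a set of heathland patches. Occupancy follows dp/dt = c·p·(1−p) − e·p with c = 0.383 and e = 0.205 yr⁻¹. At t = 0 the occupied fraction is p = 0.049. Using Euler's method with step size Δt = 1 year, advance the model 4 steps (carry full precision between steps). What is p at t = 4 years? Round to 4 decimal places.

0.0870

Update rule: p ← p + [c·p·(1−p) − e·p]·Δt with Δt = 1.
p: 0.04900 → 0.05680  (Δp = +0.00780)
p: 0.05680 → 0.06568  (Δp = +0.00888)
p: 0.06568 → 0.07572  (Δp = +0.01004)
p: 0.07572 → 0.08700  (Δp = +0.01128)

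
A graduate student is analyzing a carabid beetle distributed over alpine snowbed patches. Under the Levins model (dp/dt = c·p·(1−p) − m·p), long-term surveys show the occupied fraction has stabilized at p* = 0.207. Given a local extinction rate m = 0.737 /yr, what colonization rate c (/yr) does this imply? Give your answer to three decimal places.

At equilibrium c(1−p*) = m, so c = m/(1−p*).
c = 0.737/(1 − 0.207) = 0.737/0.7930 = 0.9294.

0.929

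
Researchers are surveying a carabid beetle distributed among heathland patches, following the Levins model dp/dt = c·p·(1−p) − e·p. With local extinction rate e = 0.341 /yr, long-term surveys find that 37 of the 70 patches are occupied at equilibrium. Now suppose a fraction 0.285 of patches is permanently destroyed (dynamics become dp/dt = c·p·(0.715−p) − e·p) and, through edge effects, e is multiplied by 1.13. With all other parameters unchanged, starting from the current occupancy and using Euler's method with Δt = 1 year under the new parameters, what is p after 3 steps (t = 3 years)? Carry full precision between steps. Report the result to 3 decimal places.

Observed p* = 37/70 = 0.52857.
Balance c(1−p*) = e gives c = e/(1 − 0.52857) = 0.341/0.47143 = 0.72333.
Starting from p₀ = 0.52857; update p ← p + (dp/dt)·Δt with the new parameters.
  1  |  dp/dt·Δt = -0.132397  |  p_1 = 0.396175
  2  |  dp/dt·Δt = -0.061293  |  p_2 = 0.334881
  3  |  dp/dt·Δt = -0.036963  |  p_3 = 0.297918

0.298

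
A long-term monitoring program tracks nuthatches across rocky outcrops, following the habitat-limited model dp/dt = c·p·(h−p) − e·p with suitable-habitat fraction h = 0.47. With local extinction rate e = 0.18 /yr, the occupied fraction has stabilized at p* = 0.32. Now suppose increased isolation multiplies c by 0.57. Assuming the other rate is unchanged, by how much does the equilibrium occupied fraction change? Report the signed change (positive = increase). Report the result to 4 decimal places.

Balance c(h−p*) = e gives c = e/(0.47 − 0.32000) = 0.18/0.15000 = 1.20000.
New p* = 0.47 − e/c = 0.47 − 0.18000/0.68400 = 0.20684.
Δp* = 0.20684 − 0.32000 = -0.11316.

-0.1132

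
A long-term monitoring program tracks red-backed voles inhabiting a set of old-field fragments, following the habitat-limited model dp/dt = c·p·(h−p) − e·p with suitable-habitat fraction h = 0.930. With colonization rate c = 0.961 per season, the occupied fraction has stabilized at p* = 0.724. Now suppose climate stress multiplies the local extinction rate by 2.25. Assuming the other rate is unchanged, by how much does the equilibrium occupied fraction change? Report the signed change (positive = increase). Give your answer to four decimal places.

-0.2575

Balance c(h−p*) = e gives e = 0.961×(0.93 − 0.72400) = 0.19797.
New p* = 0.93 − e/c = 0.93 − 0.44543/0.96100 = 0.46649.
Δp* = 0.46649 − 0.72400 = -0.25751.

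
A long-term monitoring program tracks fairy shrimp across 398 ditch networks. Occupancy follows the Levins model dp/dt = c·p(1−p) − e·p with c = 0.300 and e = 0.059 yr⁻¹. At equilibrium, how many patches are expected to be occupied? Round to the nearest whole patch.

320

p* = 1 − e/c = 1 − 0.059/0.300 = 0.8033.
Expected occupied patches = N × p* = 398 × 0.8033 = 319.73 ≈ 320.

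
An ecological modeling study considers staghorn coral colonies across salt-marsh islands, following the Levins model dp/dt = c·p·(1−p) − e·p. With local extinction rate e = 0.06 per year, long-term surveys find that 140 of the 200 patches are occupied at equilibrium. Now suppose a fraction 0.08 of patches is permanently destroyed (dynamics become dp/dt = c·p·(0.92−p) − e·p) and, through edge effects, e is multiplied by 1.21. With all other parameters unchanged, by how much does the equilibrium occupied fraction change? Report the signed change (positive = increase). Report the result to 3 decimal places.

-0.143

Observed p* = 140/200 = 0.70000.
Balance c(1−p*) = e gives c = e/(1 − 0.70000) = 0.06/0.30000 = 0.20000.
New p* = 0.92 − e/c = 0.92 − 0.07260/0.20000 = 0.55700.
Δp* = 0.55700 − 0.70000 = -0.14300.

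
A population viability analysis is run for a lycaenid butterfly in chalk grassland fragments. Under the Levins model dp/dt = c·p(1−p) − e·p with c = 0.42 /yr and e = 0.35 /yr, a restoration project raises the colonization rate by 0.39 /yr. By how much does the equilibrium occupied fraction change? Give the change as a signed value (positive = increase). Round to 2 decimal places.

0.40

Before: p* = 1 − 0.35/0.42 = 0.1667.
After the change, c = 0.81, e = 0.35, so p* = 1 − 0.35/0.81 = 0.5679.
Δp* = 0.5679 − 0.1667 = +0.4012.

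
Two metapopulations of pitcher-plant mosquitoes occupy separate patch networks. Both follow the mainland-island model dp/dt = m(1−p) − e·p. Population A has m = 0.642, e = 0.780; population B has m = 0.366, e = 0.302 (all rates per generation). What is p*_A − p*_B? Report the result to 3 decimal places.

-0.096

A: p*_A = m/(m+e) = 0.642/1.4220 = 0.4515.
B: p*_B = 0.366/0.6680 = 0.5479.
p*_A − p*_B = 0.4515 − 0.5479 = -0.0964.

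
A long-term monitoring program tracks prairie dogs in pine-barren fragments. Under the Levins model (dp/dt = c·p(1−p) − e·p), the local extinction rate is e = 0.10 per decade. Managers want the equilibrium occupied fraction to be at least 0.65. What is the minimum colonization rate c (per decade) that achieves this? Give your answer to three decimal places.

p* = 1 − e/c ≥ 0.65 requires e/c ≤ 0.3500, i.e. c ≥ e/0.3500.
c_min = 0.10/0.3500 = 0.2857.

0.286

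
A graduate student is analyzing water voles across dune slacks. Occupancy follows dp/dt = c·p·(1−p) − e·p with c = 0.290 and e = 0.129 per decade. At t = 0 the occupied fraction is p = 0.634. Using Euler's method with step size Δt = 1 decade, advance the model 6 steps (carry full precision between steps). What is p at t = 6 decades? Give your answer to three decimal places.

0.580

Update rule: p ← p + [c·p·(1−p) − e·p]·Δt with Δt = 1.
p: 0.63400 → 0.61951  (Δp = -0.01449)
p: 0.61951 → 0.60795  (Δp = -0.01156)
p: 0.60795 → 0.59864  (Δp = -0.00930)
p: 0.59864 → 0.59110  (Δp = -0.00755)
p: 0.59110 → 0.58494  (Δp = -0.00616)
p: 0.58494 → 0.57989  (Δp = -0.00505)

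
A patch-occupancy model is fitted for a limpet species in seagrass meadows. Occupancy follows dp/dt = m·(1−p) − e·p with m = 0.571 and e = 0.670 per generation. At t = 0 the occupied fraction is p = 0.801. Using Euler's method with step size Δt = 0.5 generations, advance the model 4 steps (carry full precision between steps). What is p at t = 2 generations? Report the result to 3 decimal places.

0.467

Update rule: p ← p + [m·(1−p) − e·p]·Δt with Δt = 0.5.
  1  |  dp/dt·Δt = -0.211521  |  p_1 = 0.589479
  2  |  dp/dt·Δt = -0.080272  |  p_2 = 0.509207
  3  |  dp/dt·Δt = -0.030463  |  p_3 = 0.478744
  4  |  dp/dt·Δt = -0.011561  |  p_4 = 0.467183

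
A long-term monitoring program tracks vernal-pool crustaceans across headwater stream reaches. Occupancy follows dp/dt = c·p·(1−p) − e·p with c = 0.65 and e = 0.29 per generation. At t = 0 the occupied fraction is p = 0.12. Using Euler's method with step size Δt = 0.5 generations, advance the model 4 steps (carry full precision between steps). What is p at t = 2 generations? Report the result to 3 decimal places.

0.197

Update rule: p ← p + [c·p·(1−p) − e·p]·Δt with Δt = 0.5.
  1  |  dp/dt·Δt = +0.016920  |  p_1 = 0.136920
  2  |  dp/dt·Δt = +0.018553  |  p_2 = 0.155473
  3  |  dp/dt·Δt = +0.020129  |  p_3 = 0.175602
  4  |  dp/dt·Δt = +0.021587  |  p_4 = 0.197189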